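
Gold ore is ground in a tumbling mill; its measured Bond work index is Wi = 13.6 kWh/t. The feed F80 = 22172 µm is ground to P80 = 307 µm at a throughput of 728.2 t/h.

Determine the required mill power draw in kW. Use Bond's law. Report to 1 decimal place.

P = 4987.1 kW

W = 10 Wi (1/√P80 − 1/√F80)  [Bond]
W = 10·13.6·(1/√307 − 1/√22172) = 10·13.6·(0.050357) = 6.8486 kWh/t
Power = W × throughput = 6.8486 kWh/t × 728.2 t/h = 4987.1 kW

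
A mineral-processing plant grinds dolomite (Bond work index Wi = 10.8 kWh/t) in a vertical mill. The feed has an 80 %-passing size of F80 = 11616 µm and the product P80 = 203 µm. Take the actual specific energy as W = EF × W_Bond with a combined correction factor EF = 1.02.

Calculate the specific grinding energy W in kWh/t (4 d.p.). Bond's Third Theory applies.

W = 6.7096 kWh/t

W = 10·Wi·(P80^(-½) − F80^(-½))
1/√203 = 0.070186;  1/√11616 = 0.009278
W = 10·10.8·(0.070186 − 0.009278) = 6.5781 kWh/t
Apply correction: 6.5781 × 1.02 = 6.7096 kWh/t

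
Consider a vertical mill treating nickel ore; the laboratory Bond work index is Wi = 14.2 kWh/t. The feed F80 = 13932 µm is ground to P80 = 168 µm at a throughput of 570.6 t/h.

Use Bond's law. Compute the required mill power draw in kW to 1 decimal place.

W = 10·Wi·[P80^(−½) − F80^(−½)]
W = 10·14.2·(1/√168 − 1/√13932) = 10·14.2·(0.068680) = 9.7525 kWh/t
Mill draw = 9.7525 × 570.6 = 5564.8 kW

P = 5564.8 kW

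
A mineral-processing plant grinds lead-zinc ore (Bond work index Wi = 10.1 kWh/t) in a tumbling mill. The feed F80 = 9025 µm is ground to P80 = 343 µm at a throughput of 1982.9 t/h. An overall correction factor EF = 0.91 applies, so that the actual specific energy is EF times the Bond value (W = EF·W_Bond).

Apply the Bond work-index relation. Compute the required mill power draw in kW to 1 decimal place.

P = 7922.1 kW

W = 10 Wi (P80^-0.5 − F80^-0.5)
W = 10·10.1·(1/√343 − 1/√9025) = 10·10.1·(0.043469) = 4.3903 kWh/t
Apply correction: 4.3903 × 0.91 = 3.9952 kWh/t
Mill draw = 3.9952 × 1982.9 = 7922.1 kW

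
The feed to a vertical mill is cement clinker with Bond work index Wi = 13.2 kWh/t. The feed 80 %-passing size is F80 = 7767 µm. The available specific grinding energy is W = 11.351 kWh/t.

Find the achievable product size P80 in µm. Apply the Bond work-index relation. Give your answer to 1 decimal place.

P80 = 105.5 µm

W = 10 Wi (1/√P80 − 1/√F80)  [Bond]
1/√P80 = 1/√F80 + W/(10·Wi)
  = 11.3510/(10·13.2) + 1/√7767 = 0.085992 + 0.011347 = 0.097339
P80 = (1/0.097339)² = 10.2734² = 105.54 µm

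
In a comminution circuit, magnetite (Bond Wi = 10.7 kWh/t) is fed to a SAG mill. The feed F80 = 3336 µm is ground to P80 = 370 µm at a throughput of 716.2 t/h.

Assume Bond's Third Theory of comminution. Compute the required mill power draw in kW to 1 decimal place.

Bond:  W = 10 Wi (1/√P − 1/√F)
W = 10·10.7·(1/√370 − 1/√3336) = 10·10.7·(0.034674) = 3.7101 kWh/t
P_mill = W·ṁ = 3.7101·716.2 = 2657.2 kW

P = 2657.2 kW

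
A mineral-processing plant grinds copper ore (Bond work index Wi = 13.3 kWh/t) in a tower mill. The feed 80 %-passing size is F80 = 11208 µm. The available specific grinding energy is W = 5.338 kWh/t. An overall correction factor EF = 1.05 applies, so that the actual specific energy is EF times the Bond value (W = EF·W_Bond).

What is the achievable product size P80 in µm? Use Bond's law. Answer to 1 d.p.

Bond:  W = 10 Wi (1/√P − 1/√F)
W_Bond = W / EF = 5.338 / 1.05 = 5.0838 kWh/t
⇒ 1/√P80 = W_Bond/(10 Wi) + 1/√F80
  = 5.0838/(10·13.3) + 1/√11208 = 0.038224 + 0.009446 = 0.047670
P80 = (1/0.047670)² = 20.9776² = 440.06 µm

P80 = 440.1 µm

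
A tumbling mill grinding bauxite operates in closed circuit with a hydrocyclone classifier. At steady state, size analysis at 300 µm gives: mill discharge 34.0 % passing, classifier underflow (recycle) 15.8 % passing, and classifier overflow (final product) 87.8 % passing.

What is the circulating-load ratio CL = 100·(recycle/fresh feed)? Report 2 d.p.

CL = 295.60 %

Classifier node, passing 300 µm:
d + r·d = r·u + o → r(d−u) = o−d
r = (87.8 − 34.0)/(34.0 − 15.8) = 53.8/18.2 = 2.9560
CL = 100·r = 295.60 %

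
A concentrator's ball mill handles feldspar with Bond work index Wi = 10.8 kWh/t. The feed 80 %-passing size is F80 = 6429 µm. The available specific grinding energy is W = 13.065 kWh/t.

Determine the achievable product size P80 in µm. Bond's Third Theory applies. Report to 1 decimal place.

Bond:  W = 10 Wi (1/√P − 1/√F)
P80^-0.5 = F80^-0.5 + W/(10 Wi)
  = 13.0650/(10·10.8) + 1/√6429 = 0.120972 + 0.012472 = 0.133444
P80 = (1/0.133444)² = 7.4938² = 56.16 µm

P80 = 56.2 µm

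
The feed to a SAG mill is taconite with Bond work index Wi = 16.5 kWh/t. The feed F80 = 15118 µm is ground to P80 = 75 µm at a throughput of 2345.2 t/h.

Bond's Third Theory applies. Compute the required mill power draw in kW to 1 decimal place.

W = 10 Wi (P80^-0.5 − F80^-0.5)
W = 10·16.5·(1/√75 − 1/√15118) = 10·16.5·(0.107337) = 17.7106 kWh/t
Power = W × throughput = 17.7106 kWh/t × 2345.2 t/h = 41534.9 kW

P = 41534.9 kW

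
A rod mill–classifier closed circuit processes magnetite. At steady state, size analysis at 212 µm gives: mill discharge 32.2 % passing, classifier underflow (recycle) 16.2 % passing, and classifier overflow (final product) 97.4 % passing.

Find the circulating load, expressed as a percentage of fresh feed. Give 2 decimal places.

Let r = R/F. Size balance at 212 µm:
Fd + Rd = Ru + Fo ⇒ R/F = (o−d)/(d−u)
r = (97.4 − 32.2)/(32.2 − 16.2) = 65.2/16.0 = 4.0750
CL = 100·r = 407.50 %

CL = 407.50 %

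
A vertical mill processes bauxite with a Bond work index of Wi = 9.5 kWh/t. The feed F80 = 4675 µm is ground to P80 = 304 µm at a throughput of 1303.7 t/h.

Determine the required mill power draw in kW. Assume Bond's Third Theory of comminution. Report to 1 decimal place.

W = 10 Wi (P80^-0.5 − F80^-0.5)
W = 10·9.5·(1/√304 − 1/√4675) = 10·9.5·(0.042728) = 4.0592 kWh/t
Mill draw = 4.0592 × 1303.7 = 5292.0 kW

P = 5292.0 kW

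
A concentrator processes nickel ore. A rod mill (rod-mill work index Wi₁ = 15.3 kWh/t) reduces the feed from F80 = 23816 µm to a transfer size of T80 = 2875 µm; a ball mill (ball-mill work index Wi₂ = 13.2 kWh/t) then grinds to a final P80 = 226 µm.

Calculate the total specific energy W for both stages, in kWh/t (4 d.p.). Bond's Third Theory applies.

W = 8.1807 kWh/t

W = 10 Wi (1/√P80 − 1/√F80)  [Bond]
Stage 1 (23816→2875 µm, Wi₁=15.3): W₁ = 10·15.3·(0.018650 − 0.006480) = 1.8620 kWh/t
Stage 2 (2875→226 µm, Wi₂=13.2): W₂ = 10·13.2·(0.066519 − 0.018650) = 6.3187 kWh/t
W = W₁ + W₂ = 1.8620 + 6.3187 = 8.1807 kWh/t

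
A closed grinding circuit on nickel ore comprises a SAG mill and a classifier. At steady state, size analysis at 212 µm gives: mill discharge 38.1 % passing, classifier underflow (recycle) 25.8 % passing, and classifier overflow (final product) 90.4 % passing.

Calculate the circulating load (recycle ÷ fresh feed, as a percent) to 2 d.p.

CL = 425.20 %

Balance %-passing 212 µm (r = R/F):
(1+r)·d = r·u + o ⇒ r = (o−d)/(d−u)
r = (90.4 − 38.1)/(38.1 − 25.8) = 52.3/12.3 = 4.2520
CL = 100·r = 425.20 %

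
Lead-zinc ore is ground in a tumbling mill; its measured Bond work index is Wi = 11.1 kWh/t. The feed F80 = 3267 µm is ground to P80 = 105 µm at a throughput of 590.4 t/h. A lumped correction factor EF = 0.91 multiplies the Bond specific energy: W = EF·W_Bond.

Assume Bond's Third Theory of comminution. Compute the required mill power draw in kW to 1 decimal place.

P = 4776.5 kW

Bond: W = 10·Wi·(1/√P80 − 1/√F80)
W = 10·11.1·(1/√105 − 1/√3267) = 10·11.1·(0.080095) = 8.8905 kWh/t
With EF = 0.91: W = 8.8905·0.91 = 8.0903 kWh/t
P = W·T = 8.0903·590.4 = 4776.5 kW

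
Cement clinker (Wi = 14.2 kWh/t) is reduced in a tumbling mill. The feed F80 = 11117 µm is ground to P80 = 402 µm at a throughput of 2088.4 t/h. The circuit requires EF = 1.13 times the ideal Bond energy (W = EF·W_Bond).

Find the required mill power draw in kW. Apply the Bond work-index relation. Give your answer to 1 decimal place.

W = 10 Wi (1/√P80 − 1/√F80)  [Bond]
W = 10·14.2·(1/√402 − 1/√11117) = 10·14.2·(0.040391) = 5.7355 kWh/t
W_actual = 1.13 × 5.7355 = 6.4812 kWh/t
P_mill = W·ṁ = 6.4812·2088.4 = 13535.3 kW

P = 13535.3 kW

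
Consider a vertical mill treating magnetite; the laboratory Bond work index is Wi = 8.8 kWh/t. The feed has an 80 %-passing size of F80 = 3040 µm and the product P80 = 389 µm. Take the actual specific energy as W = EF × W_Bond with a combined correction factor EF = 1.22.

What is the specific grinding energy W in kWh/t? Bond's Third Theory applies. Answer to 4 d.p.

W = 10 Wi / √P80 − 10 Wi / √F80
1/√389 = 0.050702;  1/√3040 = 0.018137
W = 10·8.8·(0.050702 − 0.018137) = 2.8657 kWh/t
Corrected W = EF·W_Bond = 1.22·2.8657 = 3.4962 kWh/t

W = 3.4962 kWh/t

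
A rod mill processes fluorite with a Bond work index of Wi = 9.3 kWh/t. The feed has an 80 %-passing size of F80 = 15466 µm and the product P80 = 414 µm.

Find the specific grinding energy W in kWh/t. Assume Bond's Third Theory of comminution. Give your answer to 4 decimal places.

W = 10·Wi·[P80^(−½) − F80^(−½)]
1/√414 = 0.049147;  1/√15466 = 0.008041
W = 10·9.3·(0.049147 − 0.008041) = 3.8229 kWh/t

W = 3.8229 kWh/t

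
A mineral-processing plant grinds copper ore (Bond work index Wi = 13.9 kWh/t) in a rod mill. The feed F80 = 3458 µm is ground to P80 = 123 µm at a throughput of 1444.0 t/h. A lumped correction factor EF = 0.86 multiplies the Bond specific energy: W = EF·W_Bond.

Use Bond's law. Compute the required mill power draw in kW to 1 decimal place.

W_Bond = 10·Wi·(1/√P₈₀ − 1/√F₈₀)
W = 10·13.9·(1/√123 − 1/√3458) = 10·13.9·(0.073162) = 10.1695 kWh/t
Corrected W = EF·W_Bond = 0.86·10.1695 = 8.7457 kWh/t
Mill draw = 8.7457 × 1444.0 = 12628.8 kW

P = 12628.8 kW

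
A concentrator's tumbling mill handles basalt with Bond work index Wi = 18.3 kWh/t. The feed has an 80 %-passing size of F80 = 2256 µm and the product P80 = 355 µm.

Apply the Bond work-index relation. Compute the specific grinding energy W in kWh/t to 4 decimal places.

W = 5.8598 kWh/t

Bond: W = 10·Wi·(1/√P80 − 1/√F80)
1/√355 = 0.053074;  1/√2256 = 0.021054
W = 10·18.3·(0.053074 − 0.021054) = 5.8598 kWh/t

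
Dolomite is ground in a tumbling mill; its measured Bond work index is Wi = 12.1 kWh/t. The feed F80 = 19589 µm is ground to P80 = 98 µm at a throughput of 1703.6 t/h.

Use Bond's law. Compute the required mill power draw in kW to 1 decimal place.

W = 10 Wi / √P80 − 10 Wi / √F80
W = 10·12.1·(1/√98 − 1/√19589) = 10·12.1·(0.093870) = 11.3583 kWh/t
P = W·T = 11.3583·1703.6 = 19350.0 kW

P = 19350.0 kW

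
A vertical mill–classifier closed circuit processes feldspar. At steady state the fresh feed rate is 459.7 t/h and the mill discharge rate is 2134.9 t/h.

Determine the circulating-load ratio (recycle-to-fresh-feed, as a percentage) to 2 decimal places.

CL = 364.41 %

M = F + R at steady state, so:
R = M − F = 2134.9 − 459.7 = 1675.2 t/h
CL = 100·R/F = 100·1675.2/459.7 = 364.41 %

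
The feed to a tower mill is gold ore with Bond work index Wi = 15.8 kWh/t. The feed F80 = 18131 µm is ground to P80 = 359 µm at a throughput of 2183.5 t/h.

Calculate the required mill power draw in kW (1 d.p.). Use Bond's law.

Bond:  W = 10 Wi (1/√P − 1/√F)
W = 10·15.8·(1/√359 − 1/√18131) = 10·15.8·(0.045351) = 7.1655 kWh/t
Mill draw = 7.1655 × 2183.5 = 15645.9 kW

P = 15645.9 kW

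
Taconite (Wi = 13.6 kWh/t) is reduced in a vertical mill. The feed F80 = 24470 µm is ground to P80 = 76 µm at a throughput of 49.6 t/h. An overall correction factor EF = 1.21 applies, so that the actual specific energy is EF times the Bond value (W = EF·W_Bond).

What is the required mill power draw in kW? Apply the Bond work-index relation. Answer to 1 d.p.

W = 10 Wi (P80^-0.5 − F80^-0.5)
W = 10·13.6·(1/√76 − 1/√24470) = 10·13.6·(0.108315) = 14.7309 kWh/t
W_actual = 1.21 × 14.7309 = 17.8243 kWh/t
Power = W × throughput = 17.8243 kWh/t × 49.6 t/h = 884.1 kW

P = 884.1 kW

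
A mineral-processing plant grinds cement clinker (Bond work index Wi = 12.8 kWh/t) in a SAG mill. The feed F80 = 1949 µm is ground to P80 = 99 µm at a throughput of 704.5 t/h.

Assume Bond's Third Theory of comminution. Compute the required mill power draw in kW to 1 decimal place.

W = 10 Wi (1/√P80 − 1/√F80)  [Bond]
W = 10·12.8·(1/√99 − 1/√1949) = 10·12.8·(0.077852) = 9.9651 kWh/t
P_mill = W·ṁ = 9.9651·704.5 = 7020.4 kW

P = 7020.4 kW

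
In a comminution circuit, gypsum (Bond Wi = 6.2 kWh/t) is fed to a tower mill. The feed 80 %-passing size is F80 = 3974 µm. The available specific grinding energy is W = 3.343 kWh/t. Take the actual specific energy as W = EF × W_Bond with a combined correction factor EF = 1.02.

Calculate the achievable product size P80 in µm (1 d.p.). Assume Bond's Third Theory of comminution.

P80 = 211.7 µm

W = 10·Wi·(P80^(-½) − F80^(-½))
W_Bond = W / EF = 3.343 / 1.02 = 3.2775 kWh/t
⇒ 1/√P80 = W_Bond/(10·Wi) + 1/√F80
  = 3.2775/(10·6.2) + 1/√3974 = 0.052862 + 0.015863 = 0.068725
P80 = (1/0.068725)² = 14.5507² = 211.72 µm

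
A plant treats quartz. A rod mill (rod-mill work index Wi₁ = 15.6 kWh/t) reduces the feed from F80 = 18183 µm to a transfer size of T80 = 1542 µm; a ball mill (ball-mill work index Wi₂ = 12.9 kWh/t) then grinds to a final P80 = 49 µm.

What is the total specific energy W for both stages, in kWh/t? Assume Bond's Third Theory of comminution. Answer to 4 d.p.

W_Bond = 10·Wi·(1/√P₈₀ − 1/√F₈₀)
Stage 1 (18183→1542 µm, Wi₁=15.6): W₁ = 10·15.6·(0.025466 − 0.007416) = 2.8158 kWh/t
Stage 2 (1542→49 µm, Wi₂=12.9): W₂ = 10·12.9·(0.142857 − 0.025466) = 15.1435 kWh/t
W = W₁ + W₂ = 2.8158 + 15.1435 = 17.9593 kWh/t

W = 17.9593 kWh/t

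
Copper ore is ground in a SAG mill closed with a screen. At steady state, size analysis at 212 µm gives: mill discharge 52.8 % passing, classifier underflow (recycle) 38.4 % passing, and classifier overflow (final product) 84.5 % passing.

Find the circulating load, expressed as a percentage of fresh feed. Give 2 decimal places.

CL = 220.14 %

Two-product formula at 212 µm:
(1+r)d = ru + o → r = (o−d)/(d−u)
r = (84.5 − 52.8)/(52.8 − 38.4) = 31.7/14.4 = 2.2014
CL = 100·r = 220.14 %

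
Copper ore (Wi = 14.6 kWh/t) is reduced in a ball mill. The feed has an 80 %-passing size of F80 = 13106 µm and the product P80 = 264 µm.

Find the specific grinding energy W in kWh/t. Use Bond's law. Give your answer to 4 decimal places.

W = 7.7104 kWh/t

W = 10·Wi·(P80^(-½) − F80^(-½))
1/√264 = 0.061546;  1/√13106 = 0.008735
W = 10·14.6·(0.061546 − 0.008735) = 7.7104 kWh/t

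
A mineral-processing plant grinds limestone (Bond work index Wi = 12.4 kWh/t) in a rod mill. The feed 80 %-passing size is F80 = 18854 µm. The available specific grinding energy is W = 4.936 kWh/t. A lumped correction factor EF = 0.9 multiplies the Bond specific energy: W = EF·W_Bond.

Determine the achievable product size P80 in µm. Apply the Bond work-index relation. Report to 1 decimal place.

W_Bond = 10·Wi·(1/√P₈₀ − 1/√F₈₀)
W_Bond = W / EF = 4.936 / 0.9 = 5.4844 kWh/t
⇒ 1/√P80 = W_Bond/(10·Wi) + 1/√F80
  = 5.4844/(10·12.4) + 1/√18854 = 0.044229 + 0.007283 = 0.051512
P80 = (1/0.051512)² = 19.4129² = 376.86 µm

P80 = 376.9 µm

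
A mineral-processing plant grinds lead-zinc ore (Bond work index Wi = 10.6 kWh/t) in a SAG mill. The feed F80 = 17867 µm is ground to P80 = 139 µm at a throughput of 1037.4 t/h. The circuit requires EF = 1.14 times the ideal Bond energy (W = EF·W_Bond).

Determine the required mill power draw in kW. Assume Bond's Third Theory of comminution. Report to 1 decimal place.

P = 9695.0 kW

W_Bond = 10·Wi·(1/√P₈₀ − 1/√F₈₀)
W = 10·10.6·(1/√139 − 1/√17867) = 10·10.6·(0.077338) = 8.1978 kWh/t
W_actual = 1.14 × 8.1978 = 9.3455 kWh/t
P = W·T = 9.3455·1037.4 = 9695.0 kW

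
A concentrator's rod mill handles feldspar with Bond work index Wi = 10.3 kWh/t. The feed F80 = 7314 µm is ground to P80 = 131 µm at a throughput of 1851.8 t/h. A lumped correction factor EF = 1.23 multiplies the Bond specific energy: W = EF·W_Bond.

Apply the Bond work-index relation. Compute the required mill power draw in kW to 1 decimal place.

W = 10·Wi·(P80^(-½) − F80^(-½))
W = 10·10.3·(1/√131 − 1/√7314) = 10·10.3·(0.075677) = 7.7948 kWh/t
With EF = 1.23: W = 7.7948·1.23 = 9.5876 kWh/t
Power = W × throughput = 9.5876 kWh/t × 1851.8 t/h = 17754.3 kW

P = 17754.3 kW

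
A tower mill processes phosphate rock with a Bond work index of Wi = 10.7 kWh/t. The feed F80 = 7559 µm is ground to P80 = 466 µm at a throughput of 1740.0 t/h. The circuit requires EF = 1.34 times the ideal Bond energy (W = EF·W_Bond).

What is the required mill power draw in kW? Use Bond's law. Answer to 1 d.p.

W_Bond = 10·Wi·(1/√P₈₀ − 1/√F₈₀)
W = 10·10.7·(1/√466 − 1/√7559) = 10·10.7·(0.034822) = 3.7260 kWh/t
Apply correction: 3.7260 × 1.34 = 4.9928 kWh/t
P = W·T = 4.9928·1740.0 = 8687.5 kW

P = 8687.5 kW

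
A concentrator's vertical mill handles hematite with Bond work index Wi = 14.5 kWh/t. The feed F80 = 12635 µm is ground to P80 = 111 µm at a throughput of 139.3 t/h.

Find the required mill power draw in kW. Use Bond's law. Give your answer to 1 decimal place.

Bond:  W = 10 Wi (1/√P − 1/√F)
W = 10·14.5·(1/√111 − 1/√12635) = 10·14.5·(0.086019) = 12.4728 kWh/t
P = W·T = 12.4728·139.3 = 1737.5 kW

P = 1737.5 kW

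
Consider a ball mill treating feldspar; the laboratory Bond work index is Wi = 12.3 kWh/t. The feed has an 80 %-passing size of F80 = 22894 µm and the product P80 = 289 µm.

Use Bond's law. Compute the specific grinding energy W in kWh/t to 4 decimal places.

W = 10 Wi / √P80 − 10 Wi / √F80
1/√289 = 0.058824;  1/√22894 = 0.006609
W = 10·12.3·(0.058824 − 0.006609) = 6.4224 kWh/t

W = 6.4224 kWh/t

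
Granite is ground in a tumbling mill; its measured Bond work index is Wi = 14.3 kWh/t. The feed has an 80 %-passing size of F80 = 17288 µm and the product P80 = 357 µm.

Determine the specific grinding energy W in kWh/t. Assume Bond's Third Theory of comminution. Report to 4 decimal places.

W = 6.4808 kWh/t

Bond:  W = 10 Wi (1/√P − 1/√F)
1/√357 = 0.052926;  1/√17288 = 0.007605
W = 10·14.3·(0.052926 − 0.007605) = 6.4808 kWh/t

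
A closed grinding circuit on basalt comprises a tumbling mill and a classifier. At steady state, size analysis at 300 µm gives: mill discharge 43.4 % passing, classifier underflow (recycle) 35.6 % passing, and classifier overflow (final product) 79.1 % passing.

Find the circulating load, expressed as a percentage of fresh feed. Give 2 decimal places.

CL = 457.69 %

Two-product formula at 300 µm:
(1+r)·d = r·u + o ⇒ r = (o−d)/(d−u)
r = (79.1 − 43.4)/(43.4 − 35.6) = 35.7/7.8 = 4.5769
CL = 100·r = 457.69 %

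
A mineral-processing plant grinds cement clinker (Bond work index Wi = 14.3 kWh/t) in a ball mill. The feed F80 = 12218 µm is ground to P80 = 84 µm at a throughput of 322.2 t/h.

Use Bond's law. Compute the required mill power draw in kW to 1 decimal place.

P = 4610.3 kW

W = 10·Wi·[P80^(−½) − F80^(−½)]
W = 10·14.3·(1/√84 − 1/√12218) = 10·14.3·(0.100062) = 14.3089 kWh/t
Power = W × throughput = 14.3089 kWh/t × 322.2 t/h = 4610.3 kW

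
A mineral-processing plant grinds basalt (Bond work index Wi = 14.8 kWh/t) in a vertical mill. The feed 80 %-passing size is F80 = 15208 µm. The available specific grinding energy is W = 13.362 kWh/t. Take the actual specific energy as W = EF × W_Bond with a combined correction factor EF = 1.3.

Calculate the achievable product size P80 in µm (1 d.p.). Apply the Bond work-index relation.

P80 = 166.2 µm

W = 10 Wi (1/√P80 − 1/√F80)  [Bond]
W_Bond = W / EF = 13.362 / 1.3 = 10.2785 kWh/t
⇒ 1/√P80 = W_Bond/(10·Wi) + 1/√F80
  = 10.2785/(10·14.8) + 1/√15208 = 0.069449 + 0.008109 = 0.077558
P80 = (1/0.077558)² = 12.8936² = 166.24 µm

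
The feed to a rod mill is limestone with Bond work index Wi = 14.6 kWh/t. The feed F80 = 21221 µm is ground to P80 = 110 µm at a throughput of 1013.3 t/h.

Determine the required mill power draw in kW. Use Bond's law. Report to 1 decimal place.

W = 10 Wi (P80^-0.5 − F80^-0.5)
W = 10·14.6·(1/√110 − 1/√21221) = 10·14.6·(0.088482) = 12.9183 kWh/t
P = W·T = 12.9183·1013.3 = 13090.1 kW

P = 13090.1 kW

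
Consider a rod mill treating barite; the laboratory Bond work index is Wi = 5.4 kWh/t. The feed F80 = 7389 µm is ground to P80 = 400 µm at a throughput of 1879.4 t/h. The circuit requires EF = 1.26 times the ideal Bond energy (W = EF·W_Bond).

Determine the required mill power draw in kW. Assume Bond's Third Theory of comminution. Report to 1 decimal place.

P = 4906.1 kW

W = 10 Wi (1/√P80 − 1/√F80)  [Bond]
W = 10·5.4·(1/√400 − 1/√7389) = 10·5.4·(0.038367) = 2.0718 kWh/t
Apply correction: 2.0718 × 1.26 = 2.6105 kWh/t
P_mill = W·ṁ = 2.6105·1879.4 = 4906.1 kW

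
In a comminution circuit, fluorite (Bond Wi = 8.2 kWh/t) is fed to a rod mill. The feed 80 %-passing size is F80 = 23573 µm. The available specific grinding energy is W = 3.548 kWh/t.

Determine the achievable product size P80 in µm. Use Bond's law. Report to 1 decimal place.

P80 = 403.5 µm

W_Bond = 10·Wi·(1/√P₈₀ − 1/√F₈₀)
1/√P80 = 1/√F80 + W/(10·Wi)
  = 3.5480/(10·8.2) + 1/√23573 = 0.043268 + 0.006513 = 0.049781
P80 = (1/0.049781)² = 20.0878² = 403.52 µm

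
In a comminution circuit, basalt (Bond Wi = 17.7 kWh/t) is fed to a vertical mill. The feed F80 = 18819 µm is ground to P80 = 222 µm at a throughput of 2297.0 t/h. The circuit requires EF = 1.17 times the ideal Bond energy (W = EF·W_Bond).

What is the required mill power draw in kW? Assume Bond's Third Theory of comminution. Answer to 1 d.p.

W = 10·Wi·[P80^(−½) − F80^(−½)]
W = 10·17.7·(1/√222 − 1/√18819) = 10·17.7·(0.059826) = 10.5892 kWh/t
W_actual = 1.17 × 10.5892 = 12.3894 kWh/t
Mill draw = 12.3894 × 2297.0 = 28458.4 kW

P = 28458.4 kW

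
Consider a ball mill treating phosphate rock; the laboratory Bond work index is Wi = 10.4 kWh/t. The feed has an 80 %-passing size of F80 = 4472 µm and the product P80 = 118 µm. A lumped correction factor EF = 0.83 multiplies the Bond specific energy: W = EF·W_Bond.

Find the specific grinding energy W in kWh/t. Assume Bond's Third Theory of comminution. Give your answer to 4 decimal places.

W = 10·Wi·[P80^(−½) − F80^(−½)]
1/√118 = 0.092057;  1/√4472 = 0.014954
W = 10·10.4·(0.092057 − 0.014954) = 8.0188 kWh/t
Corrected W = EF·W_Bond = 0.83·8.0188 = 6.6556 kWh/t

W = 6.6556 kWh/t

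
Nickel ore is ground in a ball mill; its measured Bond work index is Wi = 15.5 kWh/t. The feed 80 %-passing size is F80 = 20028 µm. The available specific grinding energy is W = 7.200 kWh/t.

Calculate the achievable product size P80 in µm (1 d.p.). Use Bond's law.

W = 10 Wi (P80^-0.5 − F80^-0.5)
P80^(−½) = W/(10 Wi) + F80^(−½)
  = 7.2000/(10·15.5) + 1/√20028 = 0.046452 + 0.007066 = 0.053518
P80 = (1/0.053518)² = 18.6854² = 349.14 µm

P80 = 349.1 µm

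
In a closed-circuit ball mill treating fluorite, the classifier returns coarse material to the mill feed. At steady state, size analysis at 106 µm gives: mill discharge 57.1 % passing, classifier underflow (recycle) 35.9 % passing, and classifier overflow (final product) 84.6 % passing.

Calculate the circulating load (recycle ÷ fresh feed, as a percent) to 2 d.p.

CL = 129.72 %

Balance %-passing 106 µm (r = R/F):
Fd + Rd = Ru + Fo ⇒ R/F = (o−d)/(d−u)
r = (84.6 − 57.1)/(57.1 − 35.9) = 27.5/21.2 = 1.2972
CL = 100·r = 129.72 %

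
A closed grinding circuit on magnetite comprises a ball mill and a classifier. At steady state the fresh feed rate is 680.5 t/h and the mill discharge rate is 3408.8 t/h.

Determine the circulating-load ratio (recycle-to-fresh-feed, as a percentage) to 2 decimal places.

M = F + R at steady state, so:
R = M − F = 3408.8 − 680.5 = 2728.3 t/h
CL = 100·R/F = 100·2728.3/680.5 = 400.93 %

CL = 400.93 %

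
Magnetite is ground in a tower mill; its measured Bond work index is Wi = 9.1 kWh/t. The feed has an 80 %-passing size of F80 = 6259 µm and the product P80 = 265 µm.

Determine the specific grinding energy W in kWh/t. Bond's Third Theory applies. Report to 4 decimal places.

W = 4.4398 kWh/t

Bond: W = 10·Wi·(1/√P80 − 1/√F80)
1/√265 = 0.061430;  1/√6259 = 0.012640
W = 10·9.1·(0.061430 − 0.012640) = 4.4398 kWh/t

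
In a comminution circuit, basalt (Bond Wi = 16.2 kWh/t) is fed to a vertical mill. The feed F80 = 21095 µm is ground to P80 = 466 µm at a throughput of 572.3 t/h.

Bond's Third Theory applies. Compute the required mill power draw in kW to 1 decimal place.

W = 10·Wi·(P80^(-½) − F80^(-½))
W = 10·16.2·(1/√466 − 1/√21095) = 10·16.2·(0.039439) = 6.3891 kWh/t
Mill draw = 6.3891 × 572.3 = 3656.5 kW

P = 3656.5 kW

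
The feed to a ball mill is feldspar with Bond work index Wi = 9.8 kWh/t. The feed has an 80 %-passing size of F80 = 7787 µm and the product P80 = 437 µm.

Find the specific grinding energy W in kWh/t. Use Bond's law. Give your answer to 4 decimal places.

W = 3.5774 kWh/t

W_Bond = 10·Wi·(1/√P₈₀ − 1/√F₈₀)
1/√437 = 0.047836;  1/√7787 = 0.011332
W = 10·9.8·(0.047836 − 0.011332) = 3.5774 kWh/t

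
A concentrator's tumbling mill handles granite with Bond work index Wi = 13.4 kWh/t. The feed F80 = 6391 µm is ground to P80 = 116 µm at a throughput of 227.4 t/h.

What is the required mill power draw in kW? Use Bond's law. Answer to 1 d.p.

W = 10 Wi (P80^-0.5 − F80^-0.5)
W = 10·13.4·(1/√116 − 1/√6391) = 10·13.4·(0.080339) = 10.7654 kWh/t
Mill draw = 10.7654 × 227.4 = 2448.1 kW

P = 2448.1 kW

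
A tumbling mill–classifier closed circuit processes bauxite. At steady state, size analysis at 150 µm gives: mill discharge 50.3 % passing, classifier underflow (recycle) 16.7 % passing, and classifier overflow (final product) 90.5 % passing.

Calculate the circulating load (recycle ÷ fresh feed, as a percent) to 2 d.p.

Two-product formula at 150 µm:
Fd + Rd = Ru + Fo ⇒ R/F = (o−d)/(d−u)
r = (90.5 − 50.3)/(50.3 − 16.7) = 40.2/33.6 = 1.1964
CL = 100·r = 119.64 %

CL = 119.64 %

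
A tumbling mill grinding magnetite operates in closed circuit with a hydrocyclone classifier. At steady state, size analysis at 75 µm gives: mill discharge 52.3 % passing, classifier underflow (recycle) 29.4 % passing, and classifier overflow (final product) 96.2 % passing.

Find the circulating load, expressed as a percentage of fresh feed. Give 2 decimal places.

Classifier node, passing 75 µm:
d + r·d = r·u + o → r(d−u) = o−d
r = (96.2 − 52.3)/(52.3 − 29.4) = 43.9/22.9 = 1.9170
CL = 100·r = 191.70 %

CL = 191.70 %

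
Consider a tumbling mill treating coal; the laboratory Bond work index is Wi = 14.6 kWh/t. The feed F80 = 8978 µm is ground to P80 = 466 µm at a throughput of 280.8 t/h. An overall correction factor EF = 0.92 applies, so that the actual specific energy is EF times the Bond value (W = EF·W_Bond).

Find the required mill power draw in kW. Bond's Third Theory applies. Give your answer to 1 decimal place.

W = 10·Wi·(P80^(-½) − F80^(-½))
W = 10·14.6·(1/√466 − 1/√8978) = 10·14.6·(0.035770) = 5.2225 kWh/t
With EF = 0.92: W = 5.2225·0.92 = 4.8047 kWh/t
Power = W × throughput = 4.8047 kWh/t × 280.8 t/h = 1349.1 kW

P = 1349.1 kW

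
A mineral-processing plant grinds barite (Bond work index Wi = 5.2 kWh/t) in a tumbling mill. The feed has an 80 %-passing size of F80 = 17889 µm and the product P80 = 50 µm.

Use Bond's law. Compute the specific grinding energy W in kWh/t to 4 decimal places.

W = 6.9651 kWh/t

W = 10 Wi (P80^-0.5 − F80^-0.5)
1/√50 = 0.141421;  1/√17889 = 0.007477
W = 10·5.2·(0.141421 − 0.007477) = 6.9651 kWh/t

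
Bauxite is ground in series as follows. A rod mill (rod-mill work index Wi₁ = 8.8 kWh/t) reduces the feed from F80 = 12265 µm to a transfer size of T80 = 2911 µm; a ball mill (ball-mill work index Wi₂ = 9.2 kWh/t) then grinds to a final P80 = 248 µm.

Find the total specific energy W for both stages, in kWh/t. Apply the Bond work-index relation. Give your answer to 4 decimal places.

W = 10 Wi (P80^-0.5 − F80^-0.5)
Stage 1 (12265→2911 µm, Wi₁=8.8): W₁ = 10·8.8·(0.018534 − 0.009030) = 0.8364 kWh/t
Stage 2 (2911→248 µm, Wi₂=9.2): W₂ = 10·9.2·(0.063500 − 0.018534) = 4.1368 kWh/t
W = W₁ + W₂ = 0.8364 + 4.1368 = 4.9733 kWh/t

W = 4.9733 kWh/t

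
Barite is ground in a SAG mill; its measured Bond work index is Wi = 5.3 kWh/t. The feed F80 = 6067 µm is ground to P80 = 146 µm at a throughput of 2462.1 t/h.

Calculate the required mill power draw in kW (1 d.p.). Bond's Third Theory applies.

P = 9124.2 kW

W = 10 Wi (1/√P80 − 1/√F80)  [Bond]
W = 10·5.3·(1/√146 − 1/√6067) = 10·5.3·(0.069922) = 3.7059 kWh/t
P = W·T = 3.7059·2462.1 = 9124.2 kW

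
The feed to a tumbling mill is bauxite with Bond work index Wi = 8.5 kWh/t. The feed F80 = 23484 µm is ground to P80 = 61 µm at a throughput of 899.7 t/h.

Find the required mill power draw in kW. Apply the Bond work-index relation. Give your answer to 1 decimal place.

W = 10 Wi (1/√P80 − 1/√F80)  [Bond]
W = 10·8.5·(1/√61 − 1/√23484) = 10·8.5·(0.121511) = 10.3285 kWh/t
P = W·T = 10.3285·899.7 = 9292.5 kW

P = 9292.5 kW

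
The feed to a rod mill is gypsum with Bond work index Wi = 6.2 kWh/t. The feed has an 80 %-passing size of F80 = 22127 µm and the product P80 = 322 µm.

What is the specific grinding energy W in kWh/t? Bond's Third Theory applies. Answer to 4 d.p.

W = 3.0383 kWh/t

W = 10 Wi (P80^-0.5 − F80^-0.5)
1/√322 = 0.055728;  1/√22127 = 0.006723
W = 10·6.2·(0.055728 − 0.006723) = 3.0383 kWh/t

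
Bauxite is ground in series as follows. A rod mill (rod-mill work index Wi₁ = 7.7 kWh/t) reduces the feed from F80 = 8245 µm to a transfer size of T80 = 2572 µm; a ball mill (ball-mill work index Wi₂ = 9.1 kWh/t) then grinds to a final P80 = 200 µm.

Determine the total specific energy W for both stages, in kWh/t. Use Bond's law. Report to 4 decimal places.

Bond: W = 10·Wi·(1/√P80 − 1/√F80)
Stage 1 (8245→2572 µm, Wi₁=7.7): W₁ = 10·7.7·(0.019718 − 0.011013) = 0.6703 kWh/t
Stage 2 (2572→200 µm, Wi₂=9.1): W₂ = 10·9.1·(0.070711 − 0.019718) = 4.6403 kWh/t
W = W₁ + W₂ = 0.6703 + 4.6403 = 5.3106 kWh/t

W = 5.3106 kWh/t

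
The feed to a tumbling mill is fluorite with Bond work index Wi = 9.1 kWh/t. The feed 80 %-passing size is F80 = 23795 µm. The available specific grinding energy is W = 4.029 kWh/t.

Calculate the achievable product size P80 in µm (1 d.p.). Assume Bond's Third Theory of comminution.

P80 = 388.2 µm

W = 10·Wi·(P80^(-½) − F80^(-½))
P80^-0.5 = F80^-0.5 + W/(10 Wi)
  = 4.0290/(10·9.1) + 1/√23795 = 0.044275 + 0.006483 = 0.050757
P80 = (1/0.050757)² = 19.7015² = 388.15 µm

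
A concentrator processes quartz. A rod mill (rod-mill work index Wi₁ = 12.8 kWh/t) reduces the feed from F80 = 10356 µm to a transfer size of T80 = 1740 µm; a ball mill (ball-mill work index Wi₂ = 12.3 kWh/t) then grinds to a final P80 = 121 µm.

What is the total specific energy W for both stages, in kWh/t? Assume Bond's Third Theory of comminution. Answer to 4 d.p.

W = 10 Wi (1/√P80 − 1/√F80)  [Bond]
Stage 1 (10356→1740 µm, Wi₁=12.8): W₁ = 10·12.8·(0.023973 − 0.009827) = 1.8108 kWh/t
Stage 2 (1740→121 µm, Wi₂=12.3): W₂ = 10·12.3·(0.090909 − 0.023973) = 8.2331 kWh/t
W = W₁ + W₂ = 1.8108 + 8.2331 = 10.0439 kWh/t

W = 10.0439 kWh/t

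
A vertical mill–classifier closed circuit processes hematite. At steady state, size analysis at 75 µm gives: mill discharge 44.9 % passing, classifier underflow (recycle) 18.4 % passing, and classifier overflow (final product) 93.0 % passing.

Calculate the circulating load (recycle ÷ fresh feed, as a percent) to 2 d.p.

CL = 181.51 %

Let r = R/F. Size balance at 75 µm:
(1+r)·d = r·u + o ⇒ r = (o−d)/(d−u)
r = (93.0 − 44.9)/(44.9 − 18.4) = 48.1/26.5 = 1.8151
CL = 100·r = 181.51 %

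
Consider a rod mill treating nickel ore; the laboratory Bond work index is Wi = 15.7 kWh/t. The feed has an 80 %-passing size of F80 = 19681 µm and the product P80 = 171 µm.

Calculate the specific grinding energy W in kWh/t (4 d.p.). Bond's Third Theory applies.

W = 10·Wi·(P80^(-½) − F80^(-½))
1/√171 = 0.076472;  1/√19681 = 0.007128
W = 10·15.7·(0.076472 − 0.007128) = 10.8870 kWh/t

W = 10.8870 kWh/t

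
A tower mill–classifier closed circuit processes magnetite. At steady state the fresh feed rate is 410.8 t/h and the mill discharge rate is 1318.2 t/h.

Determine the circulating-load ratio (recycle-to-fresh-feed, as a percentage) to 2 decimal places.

CL = 220.89 %

Discharge = new feed + return, hence
R = M − F = 1318.2 − 410.8 = 907.4 t/h
CL = 100·R/F = 100·907.4/410.8 = 220.89 %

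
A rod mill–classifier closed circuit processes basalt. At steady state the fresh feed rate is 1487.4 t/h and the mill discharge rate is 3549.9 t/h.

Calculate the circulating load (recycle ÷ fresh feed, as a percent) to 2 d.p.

CL = 138.66 %

Steady state: M = F + R.
R = M − F = 3549.9 − 1487.4 = 2062.5 t/h
CL = 100·R/F = 100·2062.5/1487.4 = 138.66 %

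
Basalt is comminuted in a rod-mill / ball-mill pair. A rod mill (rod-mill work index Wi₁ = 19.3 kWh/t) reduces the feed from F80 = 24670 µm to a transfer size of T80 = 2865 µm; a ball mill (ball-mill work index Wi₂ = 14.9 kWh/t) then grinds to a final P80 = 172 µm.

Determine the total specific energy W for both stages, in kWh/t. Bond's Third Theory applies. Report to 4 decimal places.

W = 10.9544 kWh/t

W = 10·Wi·[P80^(−½) − F80^(−½)]
Stage 1 (24670→2865 µm, Wi₁=19.3): W₁ = 10·19.3·(0.018683 − 0.006367) = 2.3770 kWh/t
Stage 2 (2865→172 µm, Wi₂=14.9): W₂ = 10·14.9·(0.076249 − 0.018683) = 8.5774 kWh/t
W = W₁ + W₂ = 2.3770 + 8.5774 = 10.9544 kWh/t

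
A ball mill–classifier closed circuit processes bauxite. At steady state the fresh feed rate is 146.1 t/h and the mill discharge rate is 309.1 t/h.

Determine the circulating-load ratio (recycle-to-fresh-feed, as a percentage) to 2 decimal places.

CL = 111.57 %

Mill node: discharge = fresh + recycle.
R = M − F = 309.1 − 146.1 = 163.0 t/h
CL = 100·R/F = 100·163.0/146.1 = 111.57 %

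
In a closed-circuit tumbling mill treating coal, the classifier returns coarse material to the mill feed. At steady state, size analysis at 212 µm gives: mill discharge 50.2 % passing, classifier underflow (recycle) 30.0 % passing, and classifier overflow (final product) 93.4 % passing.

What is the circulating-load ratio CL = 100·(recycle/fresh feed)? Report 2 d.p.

Mass balance on the −212 µm fraction:
d + r·d = r·u + o → r(d−u) = o−d
r = (93.4 − 50.2)/(50.2 − 30.0) = 43.2/20.2 = 2.1386
CL = 100·r = 213.86 %

CL = 213.86 %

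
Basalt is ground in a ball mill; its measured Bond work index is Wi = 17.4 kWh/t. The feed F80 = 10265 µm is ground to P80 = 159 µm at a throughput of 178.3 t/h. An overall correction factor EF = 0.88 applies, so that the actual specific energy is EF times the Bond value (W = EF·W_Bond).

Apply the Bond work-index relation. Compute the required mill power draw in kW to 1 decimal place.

P = 1895.7 kW

W = 10 Wi (1/√P80 − 1/√F80)  [Bond]
W = 10·17.4·(1/√159 − 1/√10265) = 10·17.4·(0.069435) = 12.0817 kWh/t
W_actual = 0.88 × 12.0817 = 10.6319 kWh/t
P_mill = W·ṁ = 10.6319·178.3 = 1895.7 kW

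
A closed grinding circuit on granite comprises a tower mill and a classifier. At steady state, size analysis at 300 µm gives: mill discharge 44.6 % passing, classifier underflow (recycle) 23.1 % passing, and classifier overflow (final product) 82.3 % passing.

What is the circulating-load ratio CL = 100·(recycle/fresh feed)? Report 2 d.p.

CL = 175.35 %

Classifier node, passing 300 µm:
(1+r)·d = r·u + o ⇒ r = (o−d)/(d−u)
r = (82.3 − 44.6)/(44.6 − 23.1) = 37.7/21.5 = 1.7535
CL = 100·r = 175.35 %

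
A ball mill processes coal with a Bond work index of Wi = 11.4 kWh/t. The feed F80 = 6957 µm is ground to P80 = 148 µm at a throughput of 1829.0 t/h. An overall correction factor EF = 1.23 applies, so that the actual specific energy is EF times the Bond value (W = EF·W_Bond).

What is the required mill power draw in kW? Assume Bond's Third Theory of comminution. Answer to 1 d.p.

P = 18006.3 kW

W = 10·Wi·[P80^(−½) − F80^(−½)]
W = 10·11.4·(1/√148 − 1/√6957) = 10·11.4·(0.070210) = 8.0040 kWh/t
With EF = 1.23: W = 8.0040·1.23 = 9.8449 kWh/t
Mill draw = 9.8449 × 1829.0 = 18006.3 kW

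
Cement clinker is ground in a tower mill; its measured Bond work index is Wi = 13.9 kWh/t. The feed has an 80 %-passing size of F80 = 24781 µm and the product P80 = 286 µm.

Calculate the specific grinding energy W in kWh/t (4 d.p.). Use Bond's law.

W_Bond = 10·Wi·(1/√P₈₀ − 1/√F₈₀)
1/√286 = 0.059131;  1/√24781 = 0.006352
W = 10·13.9·(0.059131 − 0.006352) = 7.3363 kWh/t

W = 7.3363 kWh/t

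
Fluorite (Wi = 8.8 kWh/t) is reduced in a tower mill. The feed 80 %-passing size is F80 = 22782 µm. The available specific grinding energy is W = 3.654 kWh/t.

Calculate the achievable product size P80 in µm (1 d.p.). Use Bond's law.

W_Bond = 10·Wi·(1/√P₈₀ − 1/√F₈₀)
1/√P80 = 1/√F80 + W/(10·Wi)
  = 3.6540/(10·8.8) + 1/√22782 = 0.041523 + 0.006625 = 0.048148
P80 = (1/0.048148)² = 20.7693² = 431.36 µm

P80 = 431.4 µm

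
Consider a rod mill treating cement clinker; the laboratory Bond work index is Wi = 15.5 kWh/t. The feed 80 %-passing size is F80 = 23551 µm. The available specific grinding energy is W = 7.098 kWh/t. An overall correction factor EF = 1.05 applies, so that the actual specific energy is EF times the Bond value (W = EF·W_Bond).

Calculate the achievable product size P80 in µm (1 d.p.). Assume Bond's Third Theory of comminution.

W = 10 Wi (1/√P80 − 1/√F80)  [Bond]
W_Bond = W / EF = 7.098 / 1.05 = 6.7600 kWh/t
⇒ 1/√P80 = W_Bond/(10 Wi) + 1/√F80
  = 6.7600/(10·15.5) + 1/√23551 = 0.043613 + 0.006516 = 0.050129
P80 = (1/0.050129)² = 19.9485² = 397.94 µm

P80 = 397.9 µm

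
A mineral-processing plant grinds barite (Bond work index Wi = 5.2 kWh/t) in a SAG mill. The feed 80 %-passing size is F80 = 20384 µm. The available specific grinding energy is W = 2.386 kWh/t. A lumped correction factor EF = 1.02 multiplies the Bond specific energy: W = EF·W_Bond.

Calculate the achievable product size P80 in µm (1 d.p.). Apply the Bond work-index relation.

Bond:  W = 10 Wi (1/√P − 1/√F)
W_Bond = W / EF = 2.386 / 1.02 = 2.3392 kWh/t
1/√P80 = 1/√F80 + W_Bond/(10·Wi)
  = 2.3392/(10·5.2) + 1/√20384 = 0.044985 + 0.007004 = 0.051989
P80 = (1/0.051989)² = 19.2348² = 369.98 µm

P80 = 370.0 µm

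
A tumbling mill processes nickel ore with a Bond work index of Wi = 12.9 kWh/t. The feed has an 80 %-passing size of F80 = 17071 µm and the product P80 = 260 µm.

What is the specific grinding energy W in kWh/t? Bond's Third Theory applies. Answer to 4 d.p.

W = 7.0129 kWh/t

W = 10 Wi / √P80 − 10 Wi / √F80
1/√260 = 0.062017;  1/√17071 = 0.007654
W = 10·12.9·(0.062017 − 0.007654) = 7.0129 kWh/t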